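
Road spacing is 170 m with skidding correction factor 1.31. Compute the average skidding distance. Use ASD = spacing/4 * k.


Formula: ASD = (spacing / 4) * correction
Uncorrected distance = spacing / 4 = 170 / 4 = 42.5 m
ASD = 42.5 * 1.31 = 56 m

56


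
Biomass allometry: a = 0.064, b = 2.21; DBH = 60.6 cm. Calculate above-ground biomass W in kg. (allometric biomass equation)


Formula: W = a * DBH^b  (allometric power law)
DBH^b = 60.6^2.21 = 8694.8982
W = 0.064 * 8694.8982 = 556.5 kg

556.5


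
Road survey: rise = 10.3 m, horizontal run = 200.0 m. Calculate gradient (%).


Formula: Gradient = rise / run * 100
Gradient = 10.3 / 200.0 * 100 = 5.2%

5.2


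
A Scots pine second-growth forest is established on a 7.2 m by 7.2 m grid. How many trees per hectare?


Formula: TPH = 10000 m^2/ha / (spacing_x * spacing_y)
Area per tree = 7.2 m * 7.2 m = 51.84 m^2
TPH = 10000 / 51.84 = 193 trees/ha

193


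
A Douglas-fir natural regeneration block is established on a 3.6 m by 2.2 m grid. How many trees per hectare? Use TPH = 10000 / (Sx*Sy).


Formula: TPH = 10000 m^2/ha / (spacing_x * spacing_y)
Area per tree = 3.6 m * 2.2 m = 7.92 m^2
TPH = 10000 / 7.92 = 1263 trees/ha

1263


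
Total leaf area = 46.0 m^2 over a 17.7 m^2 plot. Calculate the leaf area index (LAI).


Formula: LAI = total leaf area / ground area  (dimensionless)
LAI = 46.0 m^2 / 17.7 m^2
LAI = 2.6

2.6


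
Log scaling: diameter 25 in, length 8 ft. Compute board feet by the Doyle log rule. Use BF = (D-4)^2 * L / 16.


Doyle: BF = (D - 4)^2 * L / 16
Adjusted diameter = 25 - 4 = 21 in
(D-4)^2 = 21^2 = 441
BF = 441 * 8 / 16 = 221 BF

221


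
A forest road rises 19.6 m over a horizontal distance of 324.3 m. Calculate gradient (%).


Formula: Gradient = rise / run * 100
Gradient = 19.6 / 324.3 * 100 = 6.0%

6.0


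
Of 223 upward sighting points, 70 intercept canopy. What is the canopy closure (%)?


Formula: Canopy closure = covered points / total points * 100
Closure = 70 / 223 * 100
Closure = 0.3139 * 100 = 31.4%

31.4


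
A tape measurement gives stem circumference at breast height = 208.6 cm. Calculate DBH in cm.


Formula: DBH = C / pi
DBH = 208.6 / pi
pi = 3.14159...
DBH = 66.4 cm

66.4


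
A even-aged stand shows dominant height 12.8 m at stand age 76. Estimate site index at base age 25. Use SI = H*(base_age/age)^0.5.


Formula: SI = H_dom * (base_age / age)^0.5
Age ratio = 25 / 76 = 0.32895
sqrt(age_ratio) = 0.57354
SI = 12.8 * 0.57354 = 7.3 m

7.3


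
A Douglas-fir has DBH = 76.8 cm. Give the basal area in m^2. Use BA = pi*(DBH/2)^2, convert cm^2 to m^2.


Formula: BA = pi * (DBH/2)^2 / 10000  (cm^2 to m^2)
Radius = DBH/2 = 76.8/2 = 38.4 cm
BA = pi * 38.4^2 / 10000
   = 4632.4669 cm^2 / 10000
   = 0.4632 m^2

0.4632


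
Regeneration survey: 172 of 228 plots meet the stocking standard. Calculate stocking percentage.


Formula: Stocking % = stocked plots / total plots * 100
Stocking = 172 / 228 * 100
Stocking = 0.7544 * 100 = 75.4%

75.4


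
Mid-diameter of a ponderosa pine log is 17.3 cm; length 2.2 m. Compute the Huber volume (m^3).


Huber: V = Am * L,  Am = pi*(Dm/200)^2
Am = pi*(17.3/200)^2 = 0.023506 m^2
V = 0.023506*2.2 = 0.0517 m^3

0.0517


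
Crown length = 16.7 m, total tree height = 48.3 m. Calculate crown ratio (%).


Formula: Crown Ratio = (Crown Length / Total Height) * 100
CR = (16.7 m / 48.3 m) * 100
CR = 0.3458 * 100 = 34.6%

34.6


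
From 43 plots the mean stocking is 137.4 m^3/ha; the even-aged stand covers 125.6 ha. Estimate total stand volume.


Formula: Total Volume = Mean Volume per ha * Total Area
Total Volume = 137.4 m^3/ha * 125.6 ha
Total Volume = 17257 m^3

17257


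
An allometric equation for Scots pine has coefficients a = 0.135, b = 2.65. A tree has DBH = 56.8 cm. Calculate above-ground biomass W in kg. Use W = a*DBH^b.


Formula: W = a * DBH^b  (allometric power law)
DBH^b = 56.8^2.65 = 44567.9943
W = 0.135 * 44567.9943 = 6016.7 kg

6016.7


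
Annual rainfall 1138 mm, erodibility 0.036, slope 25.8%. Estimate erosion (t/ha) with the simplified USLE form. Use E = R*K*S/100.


Formula: E = R * K * S / 100  (simplified USLE)
R * K = 1138 * 0.036 = 40.968
E = 40.968 * 25.8 / 100 = 10.57 t/ha

10.57


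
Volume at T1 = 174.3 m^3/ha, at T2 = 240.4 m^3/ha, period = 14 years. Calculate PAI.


Formula: PAI = (V_T2 - V_T1) / (T2 - T1)
Volume increment = 240.4 - 174.3 = 66.1 m^3/ha
PAI = 66.1 / 14 = 4.72 m^3/ha/year

4.72


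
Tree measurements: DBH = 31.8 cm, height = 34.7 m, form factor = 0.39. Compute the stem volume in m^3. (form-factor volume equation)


Formula: V = pi * (DBH/200)^2 * H * ff
Radius = DBH/200 = 31.8/200 = 0.159 m
Radius^2 = 0.159^2 = 0.025281 m^2
V = pi * 0.025281 * 34.7 * 0.39
V = 1.075 m^3

1.075


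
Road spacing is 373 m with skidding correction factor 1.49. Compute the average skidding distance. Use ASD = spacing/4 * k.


Formula: ASD = (spacing / 4) * correction
Uncorrected distance = spacing / 4 = 373 / 4 = 93.25 m
ASD = 93.25 * 1.49 = 139 m

139


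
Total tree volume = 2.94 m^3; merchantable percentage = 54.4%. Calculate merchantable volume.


Formula: MV = V_total * (merchantable_pct / 100)
Merchantable fraction = 54.4% / 100 = 0.544
MV = 2.94 m^3 * 0.544 = 1.599 m^3

1.599


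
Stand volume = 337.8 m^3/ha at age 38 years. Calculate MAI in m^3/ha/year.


Formula: MAI = Total Volume / Stand Age
MAI = 337.8 m^3/ha / 38 years
MAI = 8.89 m^3/ha/year

8.89


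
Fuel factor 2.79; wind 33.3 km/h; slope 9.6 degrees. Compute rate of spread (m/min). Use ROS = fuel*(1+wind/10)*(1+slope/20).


Formula: ROS = fuel * (1 + wind/10) * (1 + slope/20)
Wind factor = 1 + 33.3/10 = 4.33
Slope factor = 1 + 9.6/20 = 1.48
ROS = 2.79 * 4.33 * 1.48 = 17.88 m/min

17.88


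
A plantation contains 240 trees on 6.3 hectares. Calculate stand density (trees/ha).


Formula: Stand Density = N_trees / Area_ha
Density = 240 trees / 6.3 ha
Density = 38 trees/ha

38


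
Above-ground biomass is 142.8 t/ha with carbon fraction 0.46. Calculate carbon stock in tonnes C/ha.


Formula: Carbon Stock = Biomass * Carbon Fraction
C = 142.8 t/ha * 0.46
C = 65.7 t C/ha

65.7


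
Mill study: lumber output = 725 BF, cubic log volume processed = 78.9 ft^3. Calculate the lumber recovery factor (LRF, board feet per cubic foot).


Formula: LRF = Lumber Output (BF) / Log Input (ft^3)
LRF = 725 BF / 78.9 ft^3
LRF = 9.19 BF/ft^3

9.19


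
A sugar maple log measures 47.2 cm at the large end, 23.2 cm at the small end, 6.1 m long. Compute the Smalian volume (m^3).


Smalian: V = (A1 + A2)/2 * L,  A = pi*(D/200)^2
A1 = pi*(47.2/200)^2 = 0.174974 m^2
A2 = pi*(23.2/200)^2 = 0.042273 m^2
V = (0.174974+0.042273)/2*6.1 = 0.6626 m^3

0.6626


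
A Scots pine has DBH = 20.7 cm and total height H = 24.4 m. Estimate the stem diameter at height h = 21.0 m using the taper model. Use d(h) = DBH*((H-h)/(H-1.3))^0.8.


Taper: d(h) = DBH * ((H - h) / (H - 1.3))^0.8
Numerator = H - h = 24.4 - 21.0 = 3.4 m
Denominator = H - 1.3 = 24.4 - 1.3 = 23.1 m
Ratio = 3.4 / 23.1 = 0.14719
d = 20.7 * 0.14719^0.8 = 4.5 cm

4.5


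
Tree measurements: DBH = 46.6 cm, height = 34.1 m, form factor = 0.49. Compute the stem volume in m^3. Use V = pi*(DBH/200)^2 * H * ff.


Formula: V = pi * (DBH/200)^2 * H * ff
Radius = DBH/200 = 46.6/200 = 0.233 m
Radius^2 = 0.233^2 = 0.054289 m^2
V = pi * 0.054289 * 34.1 * 0.49
V = 2.85 m^3

2.85


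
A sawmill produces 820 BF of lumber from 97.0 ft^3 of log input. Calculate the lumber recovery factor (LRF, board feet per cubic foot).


Formula: LRF = Lumber Output (BF) / Log Input (ft^3)
LRF = 820 BF / 97.0 ft^3
LRF = 8.45 BF/ft^3

8.45


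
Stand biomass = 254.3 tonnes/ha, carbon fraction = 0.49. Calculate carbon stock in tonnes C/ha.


Formula: Carbon Stock = Biomass * Carbon Fraction
C = 254.3 t/ha * 0.49
C = 124.6 t C/ha

124.6


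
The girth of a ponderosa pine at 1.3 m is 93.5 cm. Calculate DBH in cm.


Formula: DBH = C / pi
DBH = 93.5 / pi
pi = 3.14159...
DBH = 29.8 cm

29.8


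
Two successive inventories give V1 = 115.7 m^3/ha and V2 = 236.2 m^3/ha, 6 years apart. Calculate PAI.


Formula: PAI = (V_T2 - V_T1) / (T2 - T1)
Volume increment = 236.2 - 115.7 = 120.5 m^3/ha
PAI = 120.5 / 6 = 20.08 m^3/ha/year

20.08


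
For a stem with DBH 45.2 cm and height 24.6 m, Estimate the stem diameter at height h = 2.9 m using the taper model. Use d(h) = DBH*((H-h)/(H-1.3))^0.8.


Taper: d(h) = DBH * ((H - h) / (H - 1.3))^0.8
Numerator = H - h = 24.6 - 2.9 = 21.7 m
Denominator = H - 1.3 = 24.6 - 1.3 = 23.3 m
Ratio = 21.7 / 23.3 = 0.93133
d = 45.2 * 0.93133^0.8 = 42.7 cm

42.7


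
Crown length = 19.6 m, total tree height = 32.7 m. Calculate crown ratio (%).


Formula: Crown Ratio = (Crown Length / Total Height) * 100
CR = (19.6 m / 32.7 m) * 100
CR = 0.5994 * 100 = 59.9%

59.9


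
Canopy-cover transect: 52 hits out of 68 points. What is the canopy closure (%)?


Formula: Canopy closure = covered points / total points * 100
Closure = 52 / 68 * 100
Closure = 0.7647 * 100 = 76.5%

76.5


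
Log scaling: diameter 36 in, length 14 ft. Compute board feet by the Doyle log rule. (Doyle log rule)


Doyle: BF = (D - 4)^2 * L / 16
Adjusted diameter = 36 - 4 = 32 in
(D-4)^2 = 32^2 = 1024
BF = 1024 * 14 / 16 = 896 BF

896


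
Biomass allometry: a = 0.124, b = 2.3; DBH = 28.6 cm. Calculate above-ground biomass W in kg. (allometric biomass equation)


Formula: W = a * DBH^b  (allometric power law)
DBH^b = 28.6^2.3 = 2236.8758
W = 0.124 * 2236.8758 = 277.4 kg

277.4


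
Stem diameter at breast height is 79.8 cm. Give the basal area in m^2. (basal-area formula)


Formula: BA = pi * (DBH/2)^2 / 10000  (cm^2 to m^2)
Radius = DBH/2 = 79.8/2 = 39.9 cm
BA = pi * 39.9^2 / 10000
   = 5001.4469 cm^2 / 10000
   = 0.5001 m^2

0.5001


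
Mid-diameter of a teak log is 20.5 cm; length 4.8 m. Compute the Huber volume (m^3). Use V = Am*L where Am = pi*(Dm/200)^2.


Huber: V = Am * L,  Am = pi*(Dm/200)^2
Am = pi*(20.5/200)^2 = 0.033006 m^2
V = 0.033006*4.8 = 0.1584 m^3

0.1584


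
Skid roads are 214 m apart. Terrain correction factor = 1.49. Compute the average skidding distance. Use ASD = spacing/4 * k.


Formula: ASD = (spacing / 4) * correction
Uncorrected distance = spacing / 4 = 214 / 4 = 53.5 m
ASD = 53.5 * 1.49 = 80 m

80


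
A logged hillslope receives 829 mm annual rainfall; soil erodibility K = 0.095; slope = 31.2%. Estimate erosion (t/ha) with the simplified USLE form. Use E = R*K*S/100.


Formula: E = R * K * S / 100  (simplified USLE)
R * K = 829 * 0.095 = 78.755
E = 78.755 * 31.2 / 100 = 24.57 t/ha

24.57


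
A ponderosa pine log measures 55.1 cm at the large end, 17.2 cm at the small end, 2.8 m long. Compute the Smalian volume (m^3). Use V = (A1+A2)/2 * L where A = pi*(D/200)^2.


Smalian: V = (A1 + A2)/2 * L,  A = pi*(D/200)^2
A1 = pi*(55.1/200)^2 = 0.238448 m^2
A2 = pi*(17.2/200)^2 = 0.023235 m^2
V = (0.238448+0.023235)/2*2.8 = 0.3664 m^3

0.3664


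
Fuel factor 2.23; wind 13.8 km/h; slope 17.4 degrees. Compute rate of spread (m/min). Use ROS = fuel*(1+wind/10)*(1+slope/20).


Formula: ROS = fuel * (1 + wind/10) * (1 + slope/20)
Wind factor = 1 + 13.8/10 = 2.38
Slope factor = 1 + 17.4/20 = 1.87
ROS = 2.23 * 2.38 * 1.87 = 9.92 m/min

9.92


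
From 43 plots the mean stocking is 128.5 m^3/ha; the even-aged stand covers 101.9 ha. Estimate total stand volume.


Formula: Total Volume = Mean Volume per ha * Total Area
Total Volume = 128.5 m^3/ha * 101.9 ha
Total Volume = 13094 m^3

13094


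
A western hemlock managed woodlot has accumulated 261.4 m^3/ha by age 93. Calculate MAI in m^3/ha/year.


Formula: MAI = Total Volume / Stand Age
MAI = 261.4 m^3/ha / 93 years
MAI = 2.81 m^3/ha/year

2.81


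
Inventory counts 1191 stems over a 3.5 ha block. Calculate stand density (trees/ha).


Formula: Stand Density = N_trees / Area_ha
Density = 1191 trees / 3.5 ha
Density = 340 trees/ha

340


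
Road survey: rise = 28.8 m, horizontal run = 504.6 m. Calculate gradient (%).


Formula: Gradient = rise / run * 100
Gradient = 28.8 / 504.6 * 100 = 5.7%

5.7


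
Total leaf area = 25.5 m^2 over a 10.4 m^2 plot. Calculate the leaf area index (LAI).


Formula: LAI = total leaf area / ground area  (dimensionless)
LAI = 25.5 m^2 / 10.4 m^2
LAI = 2.45

2.45


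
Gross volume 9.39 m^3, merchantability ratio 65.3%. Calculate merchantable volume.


Formula: MV = V_total * (merchantable_pct / 100)
Merchantable fraction = 65.3% / 100 = 0.653
MV = 9.39 m^3 * 0.653 = 6.132 m^3

6.132


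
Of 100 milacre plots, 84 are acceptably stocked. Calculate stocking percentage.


Formula: Stocking % = stocked plots / total plots * 100
Stocking = 84 / 100 * 100
Stocking = 0.84 * 100 = 84.0%

84.0


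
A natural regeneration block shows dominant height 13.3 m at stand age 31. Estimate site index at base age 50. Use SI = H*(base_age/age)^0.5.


Formula: SI = H_dom * (base_age / age)^0.5
Age ratio = 50 / 31 = 1.6129
sqrt(age_ratio) = 1.27
SI = 13.3 * 1.27 = 16.9 m

16.9


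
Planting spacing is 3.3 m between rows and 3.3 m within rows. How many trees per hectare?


Formula: TPH = 10000 m^2/ha / (spacing_x * spacing_y)
Area per tree = 3.3 m * 3.3 m = 10.89 m^2
TPH = 10000 / 10.89 = 918 trees/ha

918


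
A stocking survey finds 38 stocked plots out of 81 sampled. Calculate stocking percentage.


Formula: Stocking % = stocked plots / total plots * 100
Stocking = 38 / 81 * 100
Stocking = 0.4691 * 100 = 46.9%

46.9


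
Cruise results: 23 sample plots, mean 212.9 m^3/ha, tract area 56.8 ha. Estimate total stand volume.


Formula: Total Volume = Mean Volume per ha * Total Area
Total Volume = 212.9 m^3/ha * 56.8 ha
Total Volume = 12093 m^3

12093


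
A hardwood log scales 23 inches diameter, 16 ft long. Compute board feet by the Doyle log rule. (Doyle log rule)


Doyle: BF = (D - 4)^2 * L / 16
Adjusted diameter = 23 - 4 = 19 in
(D-4)^2 = 19^2 = 361
BF = 361 * 16 / 16 = 361 BF

361


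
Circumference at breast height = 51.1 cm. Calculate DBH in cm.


Formula: DBH = C / pi
DBH = 51.1 / pi
pi = 3.14159...
DBH = 16.3 cm

16.3


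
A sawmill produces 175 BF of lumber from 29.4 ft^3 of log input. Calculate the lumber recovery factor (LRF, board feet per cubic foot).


Formula: LRF = Lumber Output (BF) / Log Input (ft^3)
LRF = 175 BF / 29.4 ft^3
LRF = 5.95 BF/ft^3

5.95


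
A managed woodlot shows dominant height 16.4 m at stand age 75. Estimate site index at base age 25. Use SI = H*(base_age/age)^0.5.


Formula: SI = H_dom * (base_age / age)^0.5
Age ratio = 25 / 75 = 0.33333
sqrt(age_ratio) = 0.57735
SI = 16.4 * 0.57735 = 9.5 m

9.5


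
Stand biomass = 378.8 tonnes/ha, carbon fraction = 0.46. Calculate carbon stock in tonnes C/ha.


Formula: Carbon Stock = Biomass * Carbon Fraction
C = 378.8 t/ha * 0.46
C = 174.2 t C/ha

174.2


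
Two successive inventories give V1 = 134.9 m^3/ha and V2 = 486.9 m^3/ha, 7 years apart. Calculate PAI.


Formula: PAI = (V_T2 - V_T1) / (T2 - T1)
Volume increment = 486.9 - 134.9 = 352.0 m^3/ha
PAI = 352.0 / 7 = 50.29 m^3/ha/year

50.29


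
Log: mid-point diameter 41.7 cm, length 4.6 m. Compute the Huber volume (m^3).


Huber: V = Am * L,  Am = pi*(Dm/200)^2
Am = pi*(41.7/200)^2 = 0.136572 m^2
V = 0.136572*4.6 = 0.6282 m^3

0.6282


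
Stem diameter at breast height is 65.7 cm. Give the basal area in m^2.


Formula: BA = pi * (DBH/2)^2 / 10000  (cm^2 to m^2)
Radius = DBH/2 = 65.7/2 = 32.85 cm
BA = pi * 32.85^2 / 10000
   = 3390.1633 cm^2 / 10000
   = 0.339 m^2

0.339


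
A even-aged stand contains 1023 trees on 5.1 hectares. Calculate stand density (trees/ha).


Formula: Stand Density = N_trees / Area_ha
Density = 1023 trees / 5.1 ha
Density = 201 trees/ha

201


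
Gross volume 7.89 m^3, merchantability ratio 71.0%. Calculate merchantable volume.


Formula: MV = V_total * (merchantable_pct / 100)
Merchantable fraction = 71.0% / 100 = 0.71
MV = 7.89 m^3 * 0.71 = 5.602 m^3

5.602


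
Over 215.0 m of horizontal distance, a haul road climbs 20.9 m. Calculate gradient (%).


Formula: Gradient = rise / run * 100
Gradient = 20.9 / 215.0 * 100 = 9.7%

9.7


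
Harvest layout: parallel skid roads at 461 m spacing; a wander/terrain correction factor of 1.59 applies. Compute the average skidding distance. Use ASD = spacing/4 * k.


Formula: ASD = (spacing / 4) * correction
Uncorrected distance = spacing / 4 = 461 / 4 = 115.25 m
ASD = 115.25 * 1.59 = 183 m

183


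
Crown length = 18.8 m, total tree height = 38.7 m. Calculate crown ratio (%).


Formula: Crown Ratio = (Crown Length / Total Height) * 100
CR = (18.8 m / 38.7 m) * 100
CR = 0.4858 * 100 = 48.6%

48.6


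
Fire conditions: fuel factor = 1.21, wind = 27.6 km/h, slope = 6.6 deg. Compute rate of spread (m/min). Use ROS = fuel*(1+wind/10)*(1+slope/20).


Formula: ROS = fuel * (1 + wind/10) * (1 + slope/20)
Wind factor = 1 + 27.6/10 = 3.76
Slope factor = 1 + 6.6/20 = 1.33
ROS = 1.21 * 3.76 * 1.33 = 6.05 m/min

6.05


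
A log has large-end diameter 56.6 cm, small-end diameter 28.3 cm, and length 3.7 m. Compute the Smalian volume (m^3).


Smalian: V = (A1 + A2)/2 * L,  A = pi*(D/200)^2
A1 = pi*(56.6/200)^2 = 0.251607 m^2
A2 = pi*(28.3/200)^2 = 0.062902 m^2
V = (0.251607+0.062902)/2*3.7 = 0.5818 m^3

0.5818


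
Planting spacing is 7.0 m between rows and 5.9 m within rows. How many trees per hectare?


Formula: TPH = 10000 m^2/ha / (spacing_x * spacing_y)
Area per tree = 7.0 m * 5.9 m = 41.3 m^2
TPH = 10000 / 41.3 = 242 trees/ha

242


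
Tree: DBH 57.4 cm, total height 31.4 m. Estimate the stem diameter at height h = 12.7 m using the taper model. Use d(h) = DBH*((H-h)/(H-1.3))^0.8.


Taper: d(h) = DBH * ((H - h) / (H - 1.3))^0.8
Numerator = H - h = 31.4 - 12.7 = 18.7 m
Denominator = H - 1.3 = 31.4 - 1.3 = 30.1 m
Ratio = 18.7 / 30.1 = 0.62126
d = 57.4 * 0.62126^0.8 = 39.2 cm

39.2


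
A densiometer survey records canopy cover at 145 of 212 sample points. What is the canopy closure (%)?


Formula: Canopy closure = covered points / total points * 100
Closure = 145 / 212 * 100
Closure = 0.684 * 100 = 68.4%

68.4


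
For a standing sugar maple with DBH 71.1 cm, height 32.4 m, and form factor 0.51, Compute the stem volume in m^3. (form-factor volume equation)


Formula: V = pi * (DBH/200)^2 * H * ff
Radius = DBH/200 = 71.1/200 = 0.3555 m
Radius^2 = 0.3555^2 = 0.12638025 m^2
V = pi * 0.12638025 * 32.4 * 0.51
V = 6.561 m^3

6.561


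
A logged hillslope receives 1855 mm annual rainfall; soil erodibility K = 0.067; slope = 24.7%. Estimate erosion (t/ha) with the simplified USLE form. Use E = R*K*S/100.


Formula: E = R * K * S / 100  (simplified USLE)
R * K = 1855 * 0.067 = 124.285
E = 124.285 * 24.7 / 100 = 30.7 t/ha

30.7


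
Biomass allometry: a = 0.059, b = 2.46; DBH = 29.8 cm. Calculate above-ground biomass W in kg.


Formula: W = a * DBH^b  (allometric power law)
DBH^b = 29.8^2.46 = 4232.2568
W = 0.059 * 4232.2568 = 249.7 kg

249.7


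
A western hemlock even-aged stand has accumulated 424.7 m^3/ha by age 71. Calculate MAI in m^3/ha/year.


Formula: MAI = Total Volume / Stand Age
MAI = 424.7 m^3/ha / 71 years
MAI = 5.98 m^3/ha/year

5.98


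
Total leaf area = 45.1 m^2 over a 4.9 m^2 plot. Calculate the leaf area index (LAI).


Formula: LAI = total leaf area / ground area  (dimensionless)
LAI = 45.1 m^2 / 4.9 m^2
LAI = 9.2

9.2


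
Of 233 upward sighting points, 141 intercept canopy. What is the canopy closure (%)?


Formula: Canopy closure = covered points / total points * 100
Closure = 141 / 233 * 100
Closure = 0.6052 * 100 = 60.5%

60.5


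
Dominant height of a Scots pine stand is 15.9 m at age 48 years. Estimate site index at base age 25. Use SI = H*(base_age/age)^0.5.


Formula: SI = H_dom * (base_age / age)^0.5
Age ratio = 25 / 48 = 0.52083
sqrt(age_ratio) = 0.72169
SI = 15.9 * 0.72169 = 11.5 m

11.5


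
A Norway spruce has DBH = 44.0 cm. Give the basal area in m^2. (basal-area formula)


Formula: BA = pi * (DBH/2)^2 / 10000  (cm^2 to m^2)
Radius = DBH/2 = 44.0/2 = 22.0 cm
BA = pi * 22.0^2 / 10000
   = 1520.5308 cm^2 / 10000
   = 0.1521 m^2

0.1521


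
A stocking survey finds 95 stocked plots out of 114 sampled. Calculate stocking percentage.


Formula: Stocking % = stocked plots / total plots * 100
Stocking = 95 / 114 * 100
Stocking = 0.8333 * 100 = 83.3%

83.3


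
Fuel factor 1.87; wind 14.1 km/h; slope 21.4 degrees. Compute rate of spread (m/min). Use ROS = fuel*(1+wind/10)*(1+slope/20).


Formula: ROS = fuel * (1 + wind/10) * (1 + slope/20)
Wind factor = 1 + 14.1/10 = 2.41
Slope factor = 1 + 21.4/20 = 2.07
ROS = 1.87 * 2.41 * 2.07 = 9.33 m/min

9.33


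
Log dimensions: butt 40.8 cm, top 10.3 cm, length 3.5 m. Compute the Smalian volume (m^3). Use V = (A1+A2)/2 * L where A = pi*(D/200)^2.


Smalian: V = (A1 + A2)/2 * L,  A = pi*(D/200)^2
A1 = pi*(40.8/200)^2 = 0.130741 m^2
A2 = pi*(10.3/200)^2 = 0.008332 m^2
V = (0.130741+0.008332)/2*3.5 = 0.2434 m^3

0.2434


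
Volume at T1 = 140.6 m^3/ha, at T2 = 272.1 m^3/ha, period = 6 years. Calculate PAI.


Formula: PAI = (V_T2 - V_T1) / (T2 - T1)
Volume increment = 272.1 - 140.6 = 131.5 m^3/ha
PAI = 131.5 / 6 = 21.92 m^3/ha/year

21.92


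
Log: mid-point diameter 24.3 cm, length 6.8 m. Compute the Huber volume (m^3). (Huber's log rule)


Huber: V = Am * L,  Am = pi*(Dm/200)^2
Am = pi*(24.3/200)^2 = 0.046377 m^2
V = 0.046377*6.8 = 0.3154 m^3

0.3154


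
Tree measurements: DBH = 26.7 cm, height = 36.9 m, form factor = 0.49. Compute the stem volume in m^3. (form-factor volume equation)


Formula: V = pi * (DBH/200)^2 * H * ff
Radius = DBH/200 = 26.7/200 = 0.1335 m
Radius^2 = 0.1335^2 = 0.01782225 m^2
V = pi * 0.01782225 * 36.9 * 0.49
V = 1.012 m^3

1.012


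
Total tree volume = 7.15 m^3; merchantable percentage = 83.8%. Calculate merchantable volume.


Formula: MV = V_total * (merchantable_pct / 100)
Merchantable fraction = 83.8% / 100 = 0.838
MV = 7.15 m^3 * 0.838 = 5.992 m^3

5.992


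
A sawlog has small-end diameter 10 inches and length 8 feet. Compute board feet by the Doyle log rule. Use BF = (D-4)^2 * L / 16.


Doyle: BF = (D - 4)^2 * L / 16
Adjusted diameter = 10 - 4 = 6 in
(D-4)^2 = 6^2 = 36
BF = 36 * 8 / 16 = 18 BF

18


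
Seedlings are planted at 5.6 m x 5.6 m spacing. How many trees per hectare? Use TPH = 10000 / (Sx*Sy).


Formula: TPH = 10000 m^2/ha / (spacing_x * spacing_y)
Area per tree = 5.6 m * 5.6 m = 31.36 m^2
TPH = 10000 / 31.36 = 319 trees/ha

319


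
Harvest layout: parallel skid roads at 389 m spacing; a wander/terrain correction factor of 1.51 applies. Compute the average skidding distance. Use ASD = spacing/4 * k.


Formula: ASD = (spacing / 4) * correction
Uncorrected distance = spacing / 4 = 389 / 4 = 97.25 m
ASD = 97.25 * 1.51 = 147 m

147


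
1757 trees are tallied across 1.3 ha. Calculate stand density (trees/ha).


Formula: Stand Density = N_trees / Area_ha
Density = 1757 trees / 1.3 ha
Density = 1352 trees/ha

1352


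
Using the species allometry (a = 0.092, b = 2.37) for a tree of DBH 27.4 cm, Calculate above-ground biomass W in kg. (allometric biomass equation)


Formula: W = a * DBH^b  (allometric power law)
DBH^b = 27.4^2.37 = 2555.4585
W = 0.092 * 2555.4585 = 235.1 kg

235.1


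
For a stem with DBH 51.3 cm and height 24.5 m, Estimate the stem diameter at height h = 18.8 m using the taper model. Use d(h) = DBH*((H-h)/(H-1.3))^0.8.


Taper: d(h) = DBH * ((H - h) / (H - 1.3))^0.8
Numerator = H - h = 24.5 - 18.8 = 5.7 m
Denominator = H - 1.3 = 24.5 - 1.3 = 23.2 m
Ratio = 5.7 / 23.2 = 0.24569
d = 51.3 * 0.24569^0.8 = 16.7 cm

16.7


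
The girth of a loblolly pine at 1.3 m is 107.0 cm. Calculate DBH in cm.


Formula: DBH = C / pi
DBH = 107.0 / pi
pi = 3.14159...
DBH = 34.1 cm

34.1


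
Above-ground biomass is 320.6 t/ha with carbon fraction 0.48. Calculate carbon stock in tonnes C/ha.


Formula: Carbon Stock = Biomass * Carbon Fraction
C = 320.6 t/ha * 0.48
C = 153.9 t C/ha

153.9


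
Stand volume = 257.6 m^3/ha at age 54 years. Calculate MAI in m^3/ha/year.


Formula: MAI = Total Volume / Stand Age
MAI = 257.6 m^3/ha / 54 years
MAI = 4.77 m^3/ha/year

4.77


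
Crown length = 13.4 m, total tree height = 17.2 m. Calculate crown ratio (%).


Formula: Crown Ratio = (Crown Length / Total Height) * 100
CR = (13.4 m / 17.2 m) * 100
CR = 0.7791 * 100 = 77.9%

77.9


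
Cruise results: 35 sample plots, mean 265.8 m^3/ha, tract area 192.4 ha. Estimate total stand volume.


Formula: Total Volume = Mean Volume per ha * Total Area
Total Volume = 265.8 m^3/ha * 192.4 ha
Total Volume = 51140 m^3

51140


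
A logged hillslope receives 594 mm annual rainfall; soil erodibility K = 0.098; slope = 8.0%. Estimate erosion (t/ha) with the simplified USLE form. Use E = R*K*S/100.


Formula: E = R * K * S / 100  (simplified USLE)
R * K = 594 * 0.098 = 58.212
E = 58.212 * 8.0 / 100 = 4.66 t/ha

4.66


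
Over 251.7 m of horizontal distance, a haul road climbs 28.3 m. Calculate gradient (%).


Formula: Gradient = rise / run * 100
Gradient = 28.3 / 251.7 * 100 = 11.2%

11.2


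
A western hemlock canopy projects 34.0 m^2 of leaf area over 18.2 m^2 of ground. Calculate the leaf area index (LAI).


Formula: LAI = total leaf area / ground area  (dimensionless)
LAI = 34.0 m^2 / 18.2 m^2
LAI = 1.87

1.87


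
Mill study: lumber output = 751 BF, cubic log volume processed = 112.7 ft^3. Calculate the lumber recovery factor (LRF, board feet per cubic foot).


Formula: LRF = Lumber Output (BF) / Log Input (ft^3)
LRF = 751 BF / 112.7 ft^3
LRF = 6.66 BF/ft^3

6.66


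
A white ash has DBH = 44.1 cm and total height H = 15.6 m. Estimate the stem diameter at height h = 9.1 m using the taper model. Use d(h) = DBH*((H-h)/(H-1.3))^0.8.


Taper: d(h) = DBH * ((H - h) / (H - 1.3))^0.8
Numerator = H - h = 15.6 - 9.1 = 6.5 m
Denominator = H - 1.3 = 15.6 - 1.3 = 14.3 m
Ratio = 6.5 / 14.3 = 0.45455
d = 44.1 * 0.45455^0.8 = 23.5 cm

23.5


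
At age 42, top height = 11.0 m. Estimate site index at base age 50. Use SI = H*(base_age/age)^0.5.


Formula: SI = H_dom * (base_age / age)^0.5
Age ratio = 50 / 42 = 1.19048
sqrt(age_ratio) = 1.09109
SI = 11.0 * 1.09109 = 12.0 m

12.0


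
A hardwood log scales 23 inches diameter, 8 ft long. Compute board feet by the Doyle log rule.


Doyle: BF = (D - 4)^2 * L / 16
Adjusted diameter = 23 - 4 = 19 in
(D-4)^2 = 19^2 = 361
BF = 361 * 8 / 16 = 181 BF

181


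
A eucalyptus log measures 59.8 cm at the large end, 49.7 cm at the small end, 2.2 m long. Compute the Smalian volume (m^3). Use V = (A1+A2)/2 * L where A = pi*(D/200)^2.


Smalian: V = (A1 + A2)/2 * L,  A = pi*(D/200)^2
A1 = pi*(59.8/200)^2 = 0.280862 m^2
A2 = pi*(49.7/200)^2 = 0.194 m^2
V = (0.280862+0.194)/2*2.2 = 0.5223 m^3

0.5223


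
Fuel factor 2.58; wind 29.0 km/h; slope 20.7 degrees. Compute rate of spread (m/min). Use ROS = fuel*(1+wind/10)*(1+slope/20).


Formula: ROS = fuel * (1 + wind/10) * (1 + slope/20)
Wind factor = 1 + 29.0/10 = 3.9
Slope factor = 1 + 20.7/20 = 2.035
ROS = 2.58 * 3.9 * 2.035 = 20.48 m/min

20.48


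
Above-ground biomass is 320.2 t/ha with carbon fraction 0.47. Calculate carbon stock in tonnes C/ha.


Formula: Carbon Stock = Biomass * Carbon Fraction
C = 320.2 t/ha * 0.47
C = 150.5 t C/ha

150.5


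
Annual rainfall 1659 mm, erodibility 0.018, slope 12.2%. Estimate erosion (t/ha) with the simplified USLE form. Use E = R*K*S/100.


Formula: E = R * K * S / 100  (simplified USLE)
R * K = 1659 * 0.018 = 29.862
E = 29.862 * 12.2 / 100 = 3.64 t/ha

3.64


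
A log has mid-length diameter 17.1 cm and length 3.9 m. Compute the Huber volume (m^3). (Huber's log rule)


Huber: V = Am * L,  Am = pi*(Dm/200)^2
Am = pi*(17.1/200)^2 = 0.022966 m^2
V = 0.022966*3.9 = 0.0896 m^3

0.0896


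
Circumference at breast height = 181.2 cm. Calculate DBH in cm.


Formula: DBH = C / pi
DBH = 181.2 / pi
pi = 3.14159...
DBH = 57.7 cm

57.7


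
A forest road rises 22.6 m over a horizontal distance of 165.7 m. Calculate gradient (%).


Formula: Gradient = rise / run * 100
Gradient = 22.6 / 165.7 * 100 = 13.6%

13.6


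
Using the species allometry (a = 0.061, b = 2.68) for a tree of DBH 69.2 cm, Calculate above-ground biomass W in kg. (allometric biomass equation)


Formula: W = a * DBH^b  (allometric power law)
DBH^b = 69.2^2.68 = 85405.2038
W = 0.061 * 85405.2038 = 5209.7 kg

5209.7


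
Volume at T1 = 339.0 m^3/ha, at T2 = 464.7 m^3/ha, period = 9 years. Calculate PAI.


Formula: PAI = (V_T2 - V_T1) / (T2 - T1)
Volume increment = 464.7 - 339.0 = 125.7 m^3/ha
PAI = 125.7 / 9 = 13.97 m^3/ha/year

13.97


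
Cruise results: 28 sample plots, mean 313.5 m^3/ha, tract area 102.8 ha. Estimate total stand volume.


Formula: Total Volume = Mean Volume per ha * Total Area
Total Volume = 313.5 m^3/ha * 102.8 ha
Total Volume = 32228 m^3

32228


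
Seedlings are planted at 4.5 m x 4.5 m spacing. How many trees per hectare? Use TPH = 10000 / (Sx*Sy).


Formula: TPH = 10000 m^2/ha / (spacing_x * spacing_y)
Area per tree = 4.5 m * 4.5 m = 20.25 m^2
TPH = 10000 / 20.25 = 494 trees/ha

494


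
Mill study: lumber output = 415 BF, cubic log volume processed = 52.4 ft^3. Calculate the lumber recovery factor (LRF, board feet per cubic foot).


Formula: LRF = Lumber Output (BF) / Log Input (ft^3)
LRF = 415 BF / 52.4 ft^3
LRF = 7.92 BF/ft^3

7.92


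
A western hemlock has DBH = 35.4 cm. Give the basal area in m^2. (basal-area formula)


Formula: BA = pi * (DBH/2)^2 / 10000  (cm^2 to m^2)
Radius = DBH/2 = 35.4/2 = 17.7 cm
BA = pi * 17.7^2 / 10000
   = 984.2296 cm^2 / 10000
   = 0.0984 m^2

0.0984


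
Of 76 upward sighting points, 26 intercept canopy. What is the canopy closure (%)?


Formula: Canopy closure = covered points / total points * 100
Closure = 26 / 76 * 100
Closure = 0.3421 * 100 = 34.2%

34.2


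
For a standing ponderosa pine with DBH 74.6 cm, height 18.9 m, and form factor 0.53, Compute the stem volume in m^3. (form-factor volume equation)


Formula: V = pi * (DBH/200)^2 * H * ff
Radius = DBH/200 = 74.6/200 = 0.373 m
Radius^2 = 0.373^2 = 0.139129 m^2
V = pi * 0.139129 * 18.9 * 0.53
V = 4.378 m^3

4.378


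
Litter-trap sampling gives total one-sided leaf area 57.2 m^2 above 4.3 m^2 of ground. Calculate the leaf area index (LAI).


Formula: LAI = total leaf area / ground area  (dimensionless)
LAI = 57.2 m^2 / 4.3 m^2
LAI = 13.3

13.3


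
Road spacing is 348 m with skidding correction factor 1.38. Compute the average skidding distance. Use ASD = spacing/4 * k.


Formula: ASD = (spacing / 4) * correction
Uncorrected distance = spacing / 4 = 348 / 4 = 87 m
ASD = 87 * 1.38 = 120 m

120


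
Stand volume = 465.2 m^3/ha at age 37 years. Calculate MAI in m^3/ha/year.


Formula: MAI = Total Volume / Stand Age
MAI = 465.2 m^3/ha / 37 years
MAI = 12.57 m^3/ha/year

12.57


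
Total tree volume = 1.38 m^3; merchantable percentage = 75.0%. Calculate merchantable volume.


Formula: MV = V_total * (merchantable_pct / 100)
Merchantable fraction = 75.0% / 100 = 0.75
MV = 1.38 m^3 * 0.75 = 1.035 m^3

1.035


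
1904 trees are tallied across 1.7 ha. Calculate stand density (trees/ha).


Formula: Stand Density = N_trees / Area_ha
Density = 1904 trees / 1.7 ha
Density = 1120 trees/ha

1120


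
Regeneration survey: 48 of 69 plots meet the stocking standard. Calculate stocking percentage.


Formula: Stocking % = stocked plots / total plots * 100
Stocking = 48 / 69 * 100
Stocking = 0.6957 * 100 = 69.6%

69.6


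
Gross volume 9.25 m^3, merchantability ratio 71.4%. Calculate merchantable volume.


Formula: MV = V_total * (merchantable_pct / 100)
Merchantable fraction = 71.4% / 100 = 0.714
MV = 9.25 m^3 * 0.714 = 6.605 m^3

6.605


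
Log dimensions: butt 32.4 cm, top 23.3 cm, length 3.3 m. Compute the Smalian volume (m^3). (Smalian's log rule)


Smalian: V = (A1 + A2)/2 * L,  A = pi*(D/200)^2
A1 = pi*(32.4/200)^2 = 0.082448 m^2
A2 = pi*(23.3/200)^2 = 0.042638 m^2
V = (0.082448+0.042638)/2*3.3 = 0.2064 m^3

0.2064


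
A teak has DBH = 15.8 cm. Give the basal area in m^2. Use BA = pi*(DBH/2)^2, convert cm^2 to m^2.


Formula: BA = pi * (DBH/2)^2 / 10000  (cm^2 to m^2)
Radius = DBH/2 = 15.8/2 = 7.9 cm
BA = pi * 7.9^2 / 10000
   = 196.0668 cm^2 / 10000
   = 0.0196 m^2

0.0196


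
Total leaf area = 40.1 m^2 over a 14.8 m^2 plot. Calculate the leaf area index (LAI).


Formula: LAI = total leaf area / ground area  (dimensionless)
LAI = 40.1 m^2 / 14.8 m^2
LAI = 2.71

2.71


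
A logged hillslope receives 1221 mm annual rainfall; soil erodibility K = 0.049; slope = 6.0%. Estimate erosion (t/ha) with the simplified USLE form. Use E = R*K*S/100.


Formula: E = R * K * S / 100  (simplified USLE)
R * K = 1221 * 0.049 = 59.829
E = 59.829 * 6.0 / 100 = 3.59 t/ha

3.59


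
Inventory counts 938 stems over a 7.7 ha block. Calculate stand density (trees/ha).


Formula: Stand Density = N_trees / Area_ha
Density = 938 trees / 7.7 ha
Density = 122 trees/ha

122


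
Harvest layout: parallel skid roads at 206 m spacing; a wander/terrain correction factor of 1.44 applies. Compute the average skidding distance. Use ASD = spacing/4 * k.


Formula: ASD = (spacing / 4) * correction
Uncorrected distance = spacing / 4 = 206 / 4 = 51.5 m
ASD = 51.5 * 1.44 = 74 m

74


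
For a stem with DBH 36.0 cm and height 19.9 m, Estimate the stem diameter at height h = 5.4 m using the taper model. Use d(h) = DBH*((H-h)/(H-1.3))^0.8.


Taper: d(h) = DBH * ((H - h) / (H - 1.3))^0.8
Numerator = H - h = 19.9 - 5.4 = 14.5 m
Denominator = H - 1.3 = 19.9 - 1.3 = 18.6 m
Ratio = 14.5 / 18.6 = 0.77957
d = 36.0 * 0.77957^0.8 = 29.5 cm

29.5


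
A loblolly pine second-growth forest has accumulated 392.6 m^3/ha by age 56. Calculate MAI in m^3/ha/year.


Formula: MAI = Total Volume / Stand Age
MAI = 392.6 m^3/ha / 56 years
MAI = 7.01 m^3/ha/year

7.01


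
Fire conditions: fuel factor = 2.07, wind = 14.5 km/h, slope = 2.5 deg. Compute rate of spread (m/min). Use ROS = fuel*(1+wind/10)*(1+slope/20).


Formula: ROS = fuel * (1 + wind/10) * (1 + slope/20)
Wind factor = 1 + 14.5/10 = 2.45
Slope factor = 1 + 2.5/20 = 1.125
ROS = 2.07 * 2.45 * 1.125 = 5.71 m/min

5.71


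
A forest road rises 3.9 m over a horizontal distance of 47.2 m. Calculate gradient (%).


Formula: Gradient = rise / run * 100
Gradient = 3.9 / 47.2 * 100 = 8.3%

8.3


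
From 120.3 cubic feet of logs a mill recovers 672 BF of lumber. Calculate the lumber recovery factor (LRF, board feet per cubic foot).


Formula: LRF = Lumber Output (BF) / Log Input (ft^3)
LRF = 672 BF / 120.3 ft^3
LRF = 5.59 BF/ft^3

5.59


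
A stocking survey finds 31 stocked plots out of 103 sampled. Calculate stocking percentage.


Formula: Stocking % = stocked plots / total plots * 100
Stocking = 31 / 103 * 100
Stocking = 0.301 * 100 = 30.1%

30.1


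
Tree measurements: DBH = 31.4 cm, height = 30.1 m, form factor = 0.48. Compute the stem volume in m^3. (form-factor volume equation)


Formula: V = pi * (DBH/200)^2 * H * ff
Radius = DBH/200 = 31.4/200 = 0.157 m
Radius^2 = 0.157^2 = 0.024649 m^2
V = pi * 0.024649 * 30.1 * 0.48
V = 1.119 m^3

1.119


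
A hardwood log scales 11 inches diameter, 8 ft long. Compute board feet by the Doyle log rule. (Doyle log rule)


Doyle: BF = (D - 4)^2 * L / 16
Adjusted diameter = 11 - 4 = 7 in
(D-4)^2 = 7^2 = 49
BF = 49 * 8 / 16 = 25 BF

25


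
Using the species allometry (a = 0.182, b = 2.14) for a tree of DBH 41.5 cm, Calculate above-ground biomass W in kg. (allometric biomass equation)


Formula: W = a * DBH^b  (allometric power law)
DBH^b = 41.5^2.14 = 2901.5024
W = 0.182 * 2901.5024 = 528.1 kg

528.1


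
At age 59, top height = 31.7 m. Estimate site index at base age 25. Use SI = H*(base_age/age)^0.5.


Formula: SI = H_dom * (base_age / age)^0.5
Age ratio = 25 / 59 = 0.42373
sqrt(age_ratio) = 0.65094
SI = 31.7 * 0.65094 = 20.6 m

20.6


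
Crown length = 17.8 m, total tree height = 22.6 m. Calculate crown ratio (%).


Formula: Crown Ratio = (Crown Length / Total Height) * 100
CR = (17.8 m / 22.6 m) * 100
CR = 0.7876 * 100 = 78.8%

78.8


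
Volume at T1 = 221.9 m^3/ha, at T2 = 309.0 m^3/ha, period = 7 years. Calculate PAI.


Formula: PAI = (V_T2 - V_T1) / (T2 - T1)
Volume increment = 309.0 - 221.9 = 87.1 m^3/ha
PAI = 87.1 / 7 = 12.44 m^3/ha/year

12.44


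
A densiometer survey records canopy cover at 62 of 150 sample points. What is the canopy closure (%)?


Formula: Canopy closure = covered points / total points * 100
Closure = 62 / 150 * 100
Closure = 0.4133 * 100 = 41.3%

41.3


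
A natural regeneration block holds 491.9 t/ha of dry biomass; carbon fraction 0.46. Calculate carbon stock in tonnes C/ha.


Formula: Carbon Stock = Biomass * Carbon Fraction
C = 491.9 t/ha * 0.46
C = 226.3 t C/ha

226.3


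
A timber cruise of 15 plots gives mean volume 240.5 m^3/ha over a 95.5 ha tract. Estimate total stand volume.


Formula: Total Volume = Mean Volume per ha * Total Area
Total Volume = 240.5 m^3/ha * 95.5 ha
Total Volume = 22968 m^3

22968


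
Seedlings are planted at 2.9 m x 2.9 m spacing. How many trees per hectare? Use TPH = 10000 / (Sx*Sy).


Formula: TPH = 10000 m^2/ha / (spacing_x * spacing_y)
Area per tree = 2.9 m * 2.9 m = 8.41 m^2
TPH = 10000 / 8.41 = 1189 trees/ha

1189


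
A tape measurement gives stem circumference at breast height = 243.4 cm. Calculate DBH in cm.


Formula: DBH = C / pi
DBH = 243.4 / pi
pi = 3.14159...
DBH = 77.5 cm

77.5


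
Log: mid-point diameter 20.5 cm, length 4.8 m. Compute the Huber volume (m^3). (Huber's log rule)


Huber: V = Am * L,  Am = pi*(Dm/200)^2
Am = pi*(20.5/200)^2 = 0.033006 m^2
V = 0.033006*4.8 = 0.1584 m^3

0.1584


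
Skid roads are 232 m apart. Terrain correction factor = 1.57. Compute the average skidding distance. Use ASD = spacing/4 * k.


Formula: ASD = (spacing / 4) * correction
Uncorrected distance = spacing / 4 = 232 / 4 = 58 m
ASD = 58 * 1.57 = 91 m

91


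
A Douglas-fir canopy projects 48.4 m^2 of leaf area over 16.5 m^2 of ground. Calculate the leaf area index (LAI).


Formula: LAI = total leaf area / ground area  (dimensionless)
LAI = 48.4 m^2 / 16.5 m^2
LAI = 2.93

2.93


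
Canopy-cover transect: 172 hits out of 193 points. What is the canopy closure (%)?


Formula: Canopy closure = covered points / total points * 100
Closure = 172 / 193 * 100
Closure = 0.8912 * 100 = 89.1%

89.1


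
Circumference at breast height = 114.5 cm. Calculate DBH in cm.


Formula: DBH = C / pi
DBH = 114.5 / pi
pi = 3.14159...
DBH = 36.4 cm

36.4


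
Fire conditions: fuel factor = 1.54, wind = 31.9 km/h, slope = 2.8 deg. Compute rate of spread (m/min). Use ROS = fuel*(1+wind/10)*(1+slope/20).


Formula: ROS = fuel * (1 + wind/10) * (1 + slope/20)
Wind factor = 1 + 31.9/10 = 4.19
Slope factor = 1 + 2.8/20 = 1.14
ROS = 1.54 * 4.19 * 1.14 = 7.36 m/min

7.36


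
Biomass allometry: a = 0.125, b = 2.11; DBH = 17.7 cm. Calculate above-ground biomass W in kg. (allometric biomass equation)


Formula: W = a * DBH^b  (allometric power law)
DBH^b = 17.7^2.11 = 429.7576
W = 0.125 * 429.7576 = 53.7 kg

53.7


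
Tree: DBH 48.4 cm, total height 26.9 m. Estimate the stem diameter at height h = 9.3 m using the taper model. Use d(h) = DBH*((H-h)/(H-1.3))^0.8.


Taper: d(h) = DBH * ((H - h) / (H - 1.3))^0.8
Numerator = H - h = 26.9 - 9.3 = 17.6 m
Denominator = H - 1.3 = 26.9 - 1.3 = 25.6 m
Ratio = 17.6 / 25.6 = 0.6875
d = 48.4 * 0.6875^0.8 = 35.9 cm

35.9


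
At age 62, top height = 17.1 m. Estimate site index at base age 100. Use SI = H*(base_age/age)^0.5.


Formula: SI = H_dom * (base_age / age)^0.5
Age ratio = 100 / 62 = 1.6129
sqrt(age_ratio) = 1.27
SI = 17.1 * 1.27 = 21.7 m

21.7
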